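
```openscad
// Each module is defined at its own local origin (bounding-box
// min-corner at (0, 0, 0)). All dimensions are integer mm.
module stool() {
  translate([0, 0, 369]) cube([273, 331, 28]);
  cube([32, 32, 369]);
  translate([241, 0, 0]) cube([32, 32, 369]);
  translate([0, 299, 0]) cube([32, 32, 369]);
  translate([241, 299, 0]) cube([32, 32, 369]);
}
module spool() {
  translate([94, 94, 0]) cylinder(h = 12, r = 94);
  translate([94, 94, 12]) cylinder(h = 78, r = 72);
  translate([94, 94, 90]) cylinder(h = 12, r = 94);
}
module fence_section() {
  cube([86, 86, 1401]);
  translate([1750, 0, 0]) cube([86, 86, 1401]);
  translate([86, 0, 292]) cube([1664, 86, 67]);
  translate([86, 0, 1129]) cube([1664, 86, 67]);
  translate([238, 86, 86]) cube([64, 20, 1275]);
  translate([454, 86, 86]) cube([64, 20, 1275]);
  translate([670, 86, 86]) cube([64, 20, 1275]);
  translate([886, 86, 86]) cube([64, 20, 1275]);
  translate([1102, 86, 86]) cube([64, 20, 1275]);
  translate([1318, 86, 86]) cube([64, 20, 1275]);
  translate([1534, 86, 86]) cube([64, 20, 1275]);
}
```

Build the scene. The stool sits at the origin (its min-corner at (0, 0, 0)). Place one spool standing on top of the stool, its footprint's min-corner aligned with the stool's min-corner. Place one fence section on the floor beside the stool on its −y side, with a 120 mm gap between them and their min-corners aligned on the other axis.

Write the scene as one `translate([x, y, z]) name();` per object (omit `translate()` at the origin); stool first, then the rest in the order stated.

stool();
translate([0, 0, 397]) spool();
translate([0, -226, 0]) fence_section();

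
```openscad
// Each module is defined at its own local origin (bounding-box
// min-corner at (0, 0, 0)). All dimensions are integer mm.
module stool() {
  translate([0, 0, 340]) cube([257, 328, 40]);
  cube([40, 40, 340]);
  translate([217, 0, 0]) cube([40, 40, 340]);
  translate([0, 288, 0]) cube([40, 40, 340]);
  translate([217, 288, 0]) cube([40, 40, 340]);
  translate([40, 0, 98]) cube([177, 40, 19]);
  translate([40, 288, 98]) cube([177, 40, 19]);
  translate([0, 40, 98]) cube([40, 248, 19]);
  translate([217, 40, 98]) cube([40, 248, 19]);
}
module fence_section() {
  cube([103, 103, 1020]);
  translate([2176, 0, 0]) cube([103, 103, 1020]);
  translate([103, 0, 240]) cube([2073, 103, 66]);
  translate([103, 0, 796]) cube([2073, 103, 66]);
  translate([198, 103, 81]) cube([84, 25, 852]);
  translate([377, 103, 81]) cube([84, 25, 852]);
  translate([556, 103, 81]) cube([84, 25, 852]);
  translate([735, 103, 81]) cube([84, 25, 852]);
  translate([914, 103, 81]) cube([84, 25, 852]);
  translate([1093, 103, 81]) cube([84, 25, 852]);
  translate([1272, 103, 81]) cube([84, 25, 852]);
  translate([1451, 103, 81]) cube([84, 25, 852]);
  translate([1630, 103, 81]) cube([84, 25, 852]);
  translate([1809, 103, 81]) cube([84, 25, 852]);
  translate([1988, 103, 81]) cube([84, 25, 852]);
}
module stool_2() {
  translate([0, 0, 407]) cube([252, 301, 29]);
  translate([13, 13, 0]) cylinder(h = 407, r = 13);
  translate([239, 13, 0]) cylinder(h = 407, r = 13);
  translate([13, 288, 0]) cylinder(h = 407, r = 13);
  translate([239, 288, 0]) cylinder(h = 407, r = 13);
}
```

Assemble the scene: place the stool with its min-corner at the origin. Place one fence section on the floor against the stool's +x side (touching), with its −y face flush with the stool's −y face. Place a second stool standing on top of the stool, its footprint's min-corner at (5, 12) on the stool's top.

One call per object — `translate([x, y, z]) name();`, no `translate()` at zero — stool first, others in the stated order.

stool();
translate([257, 0, 0]) fence_section();
translate([5, 12, 380]) stool_2();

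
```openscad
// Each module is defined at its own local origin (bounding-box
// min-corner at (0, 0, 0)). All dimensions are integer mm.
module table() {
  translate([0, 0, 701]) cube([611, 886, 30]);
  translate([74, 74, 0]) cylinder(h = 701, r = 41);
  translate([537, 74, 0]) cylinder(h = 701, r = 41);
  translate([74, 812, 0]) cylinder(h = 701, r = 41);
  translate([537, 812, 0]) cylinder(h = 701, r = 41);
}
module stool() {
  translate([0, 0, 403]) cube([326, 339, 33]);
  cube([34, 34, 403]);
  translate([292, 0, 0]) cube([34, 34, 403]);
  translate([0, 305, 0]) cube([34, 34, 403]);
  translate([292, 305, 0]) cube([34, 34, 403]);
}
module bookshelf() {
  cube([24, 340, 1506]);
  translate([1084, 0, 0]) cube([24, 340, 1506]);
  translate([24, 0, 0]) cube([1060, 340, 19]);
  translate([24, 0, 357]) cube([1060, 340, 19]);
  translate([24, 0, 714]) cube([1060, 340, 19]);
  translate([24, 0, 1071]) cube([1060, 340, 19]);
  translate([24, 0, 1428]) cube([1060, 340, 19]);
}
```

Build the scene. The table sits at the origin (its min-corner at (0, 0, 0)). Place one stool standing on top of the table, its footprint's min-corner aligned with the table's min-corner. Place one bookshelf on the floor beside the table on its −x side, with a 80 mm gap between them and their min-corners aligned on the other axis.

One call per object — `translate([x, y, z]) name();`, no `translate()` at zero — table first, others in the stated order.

table();
translate([0, 0, 731]) stool();
translate([-1188, 0, 0]) bookshelf();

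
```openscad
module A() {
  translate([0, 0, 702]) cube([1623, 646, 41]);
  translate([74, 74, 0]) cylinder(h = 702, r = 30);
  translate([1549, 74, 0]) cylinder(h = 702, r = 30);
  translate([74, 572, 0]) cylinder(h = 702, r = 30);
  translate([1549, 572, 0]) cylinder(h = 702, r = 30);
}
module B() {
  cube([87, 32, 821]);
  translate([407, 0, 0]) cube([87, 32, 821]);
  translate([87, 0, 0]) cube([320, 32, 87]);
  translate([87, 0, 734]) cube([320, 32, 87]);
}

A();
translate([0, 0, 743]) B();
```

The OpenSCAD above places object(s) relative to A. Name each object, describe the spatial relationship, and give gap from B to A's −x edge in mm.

A is a table. B is a picture frame. The picture frame is on top of the table. The gap from the picture frame to the table's −x edge is 0 mm.

The picture frame's min-x is at 0; the table's min-x is 0; gap = 0 mm.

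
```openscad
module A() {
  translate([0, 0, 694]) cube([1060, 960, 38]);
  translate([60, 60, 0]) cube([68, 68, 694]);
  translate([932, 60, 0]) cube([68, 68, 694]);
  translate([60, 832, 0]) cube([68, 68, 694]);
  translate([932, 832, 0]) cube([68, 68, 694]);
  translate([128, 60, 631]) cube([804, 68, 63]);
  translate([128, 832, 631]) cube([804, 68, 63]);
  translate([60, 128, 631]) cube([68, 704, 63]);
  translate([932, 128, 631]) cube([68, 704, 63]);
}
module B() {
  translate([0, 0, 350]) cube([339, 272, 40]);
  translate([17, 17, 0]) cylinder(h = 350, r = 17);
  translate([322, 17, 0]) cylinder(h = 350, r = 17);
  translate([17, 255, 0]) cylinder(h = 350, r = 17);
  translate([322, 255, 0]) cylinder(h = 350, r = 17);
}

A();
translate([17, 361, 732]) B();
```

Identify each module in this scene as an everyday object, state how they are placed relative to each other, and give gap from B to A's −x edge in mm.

A is a table. B is a stool. The stool is on top of the table. The gap from the stool to the table's −x edge is 17 mm.

The stool's min-x is at 17; the table's min-x is 0; gap = 17 mm.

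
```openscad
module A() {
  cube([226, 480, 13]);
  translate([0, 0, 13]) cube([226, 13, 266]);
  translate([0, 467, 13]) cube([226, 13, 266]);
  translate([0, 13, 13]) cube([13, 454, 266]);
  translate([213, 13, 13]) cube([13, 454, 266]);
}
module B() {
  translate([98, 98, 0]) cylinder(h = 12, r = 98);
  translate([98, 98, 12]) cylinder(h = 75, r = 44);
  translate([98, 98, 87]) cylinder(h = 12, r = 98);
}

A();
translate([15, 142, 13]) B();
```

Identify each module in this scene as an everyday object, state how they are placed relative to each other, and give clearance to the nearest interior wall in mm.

Clearances: x = 2, y = 129; minimum 2 mm.

A is an open box. B is a spool. The spool sits inside the open box, centred. The clearance to the nearest interior wall is 2 mm.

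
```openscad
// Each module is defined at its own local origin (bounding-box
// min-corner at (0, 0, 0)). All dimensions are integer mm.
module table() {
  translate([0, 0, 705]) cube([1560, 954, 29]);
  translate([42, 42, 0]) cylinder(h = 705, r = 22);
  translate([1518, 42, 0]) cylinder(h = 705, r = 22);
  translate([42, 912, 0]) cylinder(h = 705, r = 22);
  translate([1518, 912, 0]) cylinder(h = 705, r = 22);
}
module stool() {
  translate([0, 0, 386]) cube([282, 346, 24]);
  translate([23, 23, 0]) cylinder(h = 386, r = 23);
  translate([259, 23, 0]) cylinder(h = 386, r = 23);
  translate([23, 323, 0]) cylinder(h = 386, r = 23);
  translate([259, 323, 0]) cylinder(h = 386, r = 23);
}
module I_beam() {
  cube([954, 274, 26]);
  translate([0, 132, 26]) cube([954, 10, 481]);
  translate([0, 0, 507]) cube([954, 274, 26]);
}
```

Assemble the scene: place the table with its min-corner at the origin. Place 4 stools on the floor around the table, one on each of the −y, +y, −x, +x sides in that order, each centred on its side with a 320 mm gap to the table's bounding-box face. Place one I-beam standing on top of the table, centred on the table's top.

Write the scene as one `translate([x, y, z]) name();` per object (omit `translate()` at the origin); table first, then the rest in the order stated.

table();
translate([639, -666, 0]) stool();
translate([639, 1274, 0]) stool();
translate([-602, 304, 0]) stool();
translate([1880, 304, 0]) stool();
translate([303, 340, 734]) I_beam();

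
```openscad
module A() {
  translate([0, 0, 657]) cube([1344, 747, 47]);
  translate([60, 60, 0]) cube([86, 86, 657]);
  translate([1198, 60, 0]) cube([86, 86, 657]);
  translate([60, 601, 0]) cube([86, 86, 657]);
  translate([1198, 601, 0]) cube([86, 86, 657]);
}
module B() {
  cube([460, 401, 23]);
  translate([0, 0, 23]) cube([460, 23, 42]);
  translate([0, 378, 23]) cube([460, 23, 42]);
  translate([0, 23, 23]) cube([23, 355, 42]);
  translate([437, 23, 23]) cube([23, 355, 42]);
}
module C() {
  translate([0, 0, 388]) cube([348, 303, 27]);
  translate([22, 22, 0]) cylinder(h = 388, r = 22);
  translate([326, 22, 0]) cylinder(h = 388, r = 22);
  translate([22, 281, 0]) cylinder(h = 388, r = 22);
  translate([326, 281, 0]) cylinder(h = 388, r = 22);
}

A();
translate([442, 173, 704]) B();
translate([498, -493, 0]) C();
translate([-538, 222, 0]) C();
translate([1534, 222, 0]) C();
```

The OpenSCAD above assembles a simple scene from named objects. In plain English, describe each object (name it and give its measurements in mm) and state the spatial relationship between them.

A is a table with a 1344×747 mm rectangular top, 47 mm thick, top surface at z = 704 mm, supported by four 86×86 mm square legs, each inset 60 mm from the nearest pair of top edges, running from the floor.

B is an open-topped rectangular box: outside dimensions 460×401×65 mm, with a uniform wall and base thickness of 23 mm. The base is a full 460×401 slab on the floor; four walls sit on top of the base. The front and back walls (the −y and +y sides) span the full width; the two side walls fit between them.

C is a four-legged stool. The seat is a 348×303×27 mm slab whose top surface is at z = 415 mm; four round legs, each 44 mm in diameter, run from the floor (z = 0) to the underside of the seat, each leg's axis is inset half a diameter from the nearest pair of seat edges (so the leg's bounding box is flush with the corner).

The open box is on top of the table, centred. Three stools sit around the table at the −y, −x, +x sides.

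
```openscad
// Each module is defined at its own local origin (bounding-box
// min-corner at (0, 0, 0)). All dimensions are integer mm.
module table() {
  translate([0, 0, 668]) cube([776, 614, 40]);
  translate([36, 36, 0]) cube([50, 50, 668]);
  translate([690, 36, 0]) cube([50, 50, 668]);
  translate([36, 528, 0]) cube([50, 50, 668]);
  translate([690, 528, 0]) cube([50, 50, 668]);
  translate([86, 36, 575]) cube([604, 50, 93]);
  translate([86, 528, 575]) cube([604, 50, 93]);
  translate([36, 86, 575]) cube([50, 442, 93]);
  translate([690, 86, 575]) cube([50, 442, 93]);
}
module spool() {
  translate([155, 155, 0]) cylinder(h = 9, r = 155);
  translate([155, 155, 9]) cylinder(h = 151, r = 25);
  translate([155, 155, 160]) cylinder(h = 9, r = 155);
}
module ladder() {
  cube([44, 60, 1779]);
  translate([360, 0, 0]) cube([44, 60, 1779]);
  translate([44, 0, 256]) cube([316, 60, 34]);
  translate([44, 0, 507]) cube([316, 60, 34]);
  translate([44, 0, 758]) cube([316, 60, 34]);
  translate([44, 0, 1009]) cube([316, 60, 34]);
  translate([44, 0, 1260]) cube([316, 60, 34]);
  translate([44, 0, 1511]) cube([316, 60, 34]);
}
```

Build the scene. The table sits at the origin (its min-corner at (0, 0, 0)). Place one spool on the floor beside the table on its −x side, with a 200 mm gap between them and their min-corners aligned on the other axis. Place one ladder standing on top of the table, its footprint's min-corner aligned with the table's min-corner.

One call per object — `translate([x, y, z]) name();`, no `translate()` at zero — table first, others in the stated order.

table();
translate([-510, 0, 0]) spool();
translate([0, 0, 708]) ladder();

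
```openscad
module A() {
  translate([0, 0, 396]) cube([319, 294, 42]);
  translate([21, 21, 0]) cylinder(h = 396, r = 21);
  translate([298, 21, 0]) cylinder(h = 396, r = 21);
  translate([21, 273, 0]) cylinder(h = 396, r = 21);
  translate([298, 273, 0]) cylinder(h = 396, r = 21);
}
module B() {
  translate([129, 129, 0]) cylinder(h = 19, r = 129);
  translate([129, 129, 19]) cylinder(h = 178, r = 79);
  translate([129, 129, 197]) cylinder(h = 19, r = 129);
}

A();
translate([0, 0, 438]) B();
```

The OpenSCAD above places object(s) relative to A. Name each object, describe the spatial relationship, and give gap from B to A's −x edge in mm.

A is a stool. B is a spool. The spool is on top of the stool. The gap from the spool to the stool's −x edge is 0 mm.

The spool's min-x is at 0; the stool's min-x is 0; gap = 0 mm.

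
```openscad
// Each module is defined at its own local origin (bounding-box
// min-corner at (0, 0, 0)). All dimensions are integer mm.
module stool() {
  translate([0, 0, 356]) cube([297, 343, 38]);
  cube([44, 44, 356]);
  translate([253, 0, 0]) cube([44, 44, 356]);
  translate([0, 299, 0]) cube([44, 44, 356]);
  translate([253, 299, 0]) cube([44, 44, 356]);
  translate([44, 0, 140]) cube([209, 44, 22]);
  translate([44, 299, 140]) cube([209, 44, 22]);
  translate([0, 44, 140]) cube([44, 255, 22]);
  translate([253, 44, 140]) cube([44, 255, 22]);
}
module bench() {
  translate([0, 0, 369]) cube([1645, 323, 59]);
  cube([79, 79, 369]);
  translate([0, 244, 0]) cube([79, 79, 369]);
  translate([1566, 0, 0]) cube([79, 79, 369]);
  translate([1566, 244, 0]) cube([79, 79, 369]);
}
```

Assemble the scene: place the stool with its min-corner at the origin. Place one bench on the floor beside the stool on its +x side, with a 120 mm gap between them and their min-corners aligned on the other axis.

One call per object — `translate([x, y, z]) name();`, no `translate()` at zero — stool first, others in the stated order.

stool();
translate([417, 0, 0]) bench();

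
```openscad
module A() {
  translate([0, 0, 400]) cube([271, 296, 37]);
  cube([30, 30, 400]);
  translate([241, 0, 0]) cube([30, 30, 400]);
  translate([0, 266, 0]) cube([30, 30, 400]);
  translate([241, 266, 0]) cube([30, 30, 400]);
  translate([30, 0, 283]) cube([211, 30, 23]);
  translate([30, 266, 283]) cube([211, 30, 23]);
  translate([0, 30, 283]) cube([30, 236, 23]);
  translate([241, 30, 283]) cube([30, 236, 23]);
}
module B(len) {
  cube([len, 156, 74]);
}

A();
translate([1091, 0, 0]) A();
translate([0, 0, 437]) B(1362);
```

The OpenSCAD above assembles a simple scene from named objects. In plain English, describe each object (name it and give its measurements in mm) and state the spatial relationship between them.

A is a four-legged stool. The seat is 271×296 mm, 37 mm thick, top at z = 437 mm. It stands on four square legs, each 30×30 mm in cross-section, from z = 0 to the seat underside, each flush with a corner of the seat. Four stretchers, 30 mm wide and 23 mm tall, connect adjacent legs with their undersides at z = 283 mm, each running between the inner faces of the legs it joins and aligned with the legs' outer faces on the other axis.

B is a rectangular beam 1362 mm long (x), 156 mm deep (y), 74 mm thick (z).

The beam spans the tops of two stools placed 820 mm apart, resting at z = 437 mm.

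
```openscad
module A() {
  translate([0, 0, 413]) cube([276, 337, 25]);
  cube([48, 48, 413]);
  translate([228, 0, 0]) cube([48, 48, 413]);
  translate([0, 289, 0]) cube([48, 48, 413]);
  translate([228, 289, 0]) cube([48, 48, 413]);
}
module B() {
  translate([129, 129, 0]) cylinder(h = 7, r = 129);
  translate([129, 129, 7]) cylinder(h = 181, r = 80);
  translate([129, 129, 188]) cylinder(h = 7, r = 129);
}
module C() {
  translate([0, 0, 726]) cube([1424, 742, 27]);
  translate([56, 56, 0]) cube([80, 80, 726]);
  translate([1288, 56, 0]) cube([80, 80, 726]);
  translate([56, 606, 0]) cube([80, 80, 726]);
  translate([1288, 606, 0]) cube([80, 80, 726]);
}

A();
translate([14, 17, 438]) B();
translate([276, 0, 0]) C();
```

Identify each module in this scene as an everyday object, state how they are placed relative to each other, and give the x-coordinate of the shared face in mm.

The stool's +x face and the table's −x face are both at x = 276 mm.

A is a stool. B is a spool. C is a table. The spool is on top of the stool. The table is against the stool's +x side, with their −y faces flush. The x-coordinate of the shared face is 276 mm.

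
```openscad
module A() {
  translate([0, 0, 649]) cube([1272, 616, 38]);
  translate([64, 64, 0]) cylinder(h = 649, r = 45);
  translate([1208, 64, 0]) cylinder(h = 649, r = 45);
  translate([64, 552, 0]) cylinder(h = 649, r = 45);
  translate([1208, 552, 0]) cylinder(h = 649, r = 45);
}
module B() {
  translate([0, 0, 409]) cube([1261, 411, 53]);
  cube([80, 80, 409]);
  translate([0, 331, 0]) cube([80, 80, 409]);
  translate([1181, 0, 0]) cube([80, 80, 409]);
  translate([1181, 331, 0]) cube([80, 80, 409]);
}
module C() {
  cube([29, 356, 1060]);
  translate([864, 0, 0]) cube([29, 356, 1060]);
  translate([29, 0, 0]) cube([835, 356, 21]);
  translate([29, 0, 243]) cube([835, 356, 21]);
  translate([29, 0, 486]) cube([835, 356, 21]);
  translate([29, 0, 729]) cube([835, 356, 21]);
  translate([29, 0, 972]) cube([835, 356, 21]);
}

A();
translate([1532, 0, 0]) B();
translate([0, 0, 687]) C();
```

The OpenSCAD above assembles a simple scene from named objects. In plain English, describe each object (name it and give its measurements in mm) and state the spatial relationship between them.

A is a rectangular dining table. The top is 1272×616×38 mm with its upper surface at z = 687 mm. It stands on four round legs of 90 mm diameter, each leg's bounding box inset 19 mm from the nearest pair of top edges, running from the floor to the underside of the top.

B is a bench: a 1261×411 mm seat slab, 53 mm thick, top at z = 462 mm, on four 80×80 mm square legs flush with the seat corners and standing on z = 0.

C is an open bookshelf. Two side panels, each 29 mm thick, 356 mm deep and 1060 mm tall, stand 893 mm apart (outside-to-outside). Between them sit 5 shelves, each 21 mm thick and 356 mm deep, spanning the full gap between the sides. The bottom shelf rests on the floor (its underside at z = 0) and the clear gap between one shelf's top and the next shelf's underside is 222 mm.

The bench is on the floor beside the table on its +x side. The bookshelf is on top of the table.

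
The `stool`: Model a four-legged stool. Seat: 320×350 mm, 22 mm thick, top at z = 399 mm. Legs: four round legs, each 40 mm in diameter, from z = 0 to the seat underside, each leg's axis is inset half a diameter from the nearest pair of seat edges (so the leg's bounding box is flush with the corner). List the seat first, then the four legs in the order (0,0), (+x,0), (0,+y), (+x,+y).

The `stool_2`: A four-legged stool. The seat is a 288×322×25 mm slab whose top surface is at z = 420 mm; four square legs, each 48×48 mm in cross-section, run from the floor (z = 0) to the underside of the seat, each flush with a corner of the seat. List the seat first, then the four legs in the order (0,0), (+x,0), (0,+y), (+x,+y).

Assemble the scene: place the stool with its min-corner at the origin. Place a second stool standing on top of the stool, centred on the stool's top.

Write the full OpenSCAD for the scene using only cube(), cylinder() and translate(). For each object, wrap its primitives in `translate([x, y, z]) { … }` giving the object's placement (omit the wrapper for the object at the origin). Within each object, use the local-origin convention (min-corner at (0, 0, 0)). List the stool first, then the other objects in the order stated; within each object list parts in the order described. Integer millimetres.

translate([0, 0, 377]) cube([320, 350, 22]);
translate([20, 20, 0]) cylinder(h = 377, r = 20);
translate([300, 20, 0]) cylinder(h = 377, r = 20);
translate([20, 330, 0]) cylinder(h = 377, r = 20);
translate([300, 330, 0]) cylinder(h = 377, r = 20);
translate([16, 14, 399]) {
  translate([0, 0, 395]) cube([288, 322, 25]);
  cube([48, 48, 395]);
  translate([240, 0, 0]) cube([48, 48, 395]);
  translate([0, 274, 0]) cube([48, 48, 395]);
  translate([240, 274, 0]) cube([48, 48, 395]);
}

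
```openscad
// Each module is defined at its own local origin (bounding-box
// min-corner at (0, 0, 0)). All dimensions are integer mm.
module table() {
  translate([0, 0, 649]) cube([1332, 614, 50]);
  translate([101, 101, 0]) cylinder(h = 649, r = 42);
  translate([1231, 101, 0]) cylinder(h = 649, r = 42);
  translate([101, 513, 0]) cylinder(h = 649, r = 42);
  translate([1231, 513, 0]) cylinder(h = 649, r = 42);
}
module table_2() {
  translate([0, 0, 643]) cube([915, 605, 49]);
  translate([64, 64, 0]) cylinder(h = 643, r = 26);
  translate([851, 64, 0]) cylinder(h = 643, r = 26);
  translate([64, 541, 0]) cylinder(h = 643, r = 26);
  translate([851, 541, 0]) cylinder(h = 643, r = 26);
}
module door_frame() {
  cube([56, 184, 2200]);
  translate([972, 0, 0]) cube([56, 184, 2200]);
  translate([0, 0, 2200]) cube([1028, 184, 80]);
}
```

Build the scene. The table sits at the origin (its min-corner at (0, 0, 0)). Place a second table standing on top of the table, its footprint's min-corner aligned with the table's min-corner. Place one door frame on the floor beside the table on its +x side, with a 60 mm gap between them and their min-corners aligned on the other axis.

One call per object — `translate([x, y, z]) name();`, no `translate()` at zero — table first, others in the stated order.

table();
translate([0, 0, 699]) table_2();
translate([1392, 0, 0]) door_frame();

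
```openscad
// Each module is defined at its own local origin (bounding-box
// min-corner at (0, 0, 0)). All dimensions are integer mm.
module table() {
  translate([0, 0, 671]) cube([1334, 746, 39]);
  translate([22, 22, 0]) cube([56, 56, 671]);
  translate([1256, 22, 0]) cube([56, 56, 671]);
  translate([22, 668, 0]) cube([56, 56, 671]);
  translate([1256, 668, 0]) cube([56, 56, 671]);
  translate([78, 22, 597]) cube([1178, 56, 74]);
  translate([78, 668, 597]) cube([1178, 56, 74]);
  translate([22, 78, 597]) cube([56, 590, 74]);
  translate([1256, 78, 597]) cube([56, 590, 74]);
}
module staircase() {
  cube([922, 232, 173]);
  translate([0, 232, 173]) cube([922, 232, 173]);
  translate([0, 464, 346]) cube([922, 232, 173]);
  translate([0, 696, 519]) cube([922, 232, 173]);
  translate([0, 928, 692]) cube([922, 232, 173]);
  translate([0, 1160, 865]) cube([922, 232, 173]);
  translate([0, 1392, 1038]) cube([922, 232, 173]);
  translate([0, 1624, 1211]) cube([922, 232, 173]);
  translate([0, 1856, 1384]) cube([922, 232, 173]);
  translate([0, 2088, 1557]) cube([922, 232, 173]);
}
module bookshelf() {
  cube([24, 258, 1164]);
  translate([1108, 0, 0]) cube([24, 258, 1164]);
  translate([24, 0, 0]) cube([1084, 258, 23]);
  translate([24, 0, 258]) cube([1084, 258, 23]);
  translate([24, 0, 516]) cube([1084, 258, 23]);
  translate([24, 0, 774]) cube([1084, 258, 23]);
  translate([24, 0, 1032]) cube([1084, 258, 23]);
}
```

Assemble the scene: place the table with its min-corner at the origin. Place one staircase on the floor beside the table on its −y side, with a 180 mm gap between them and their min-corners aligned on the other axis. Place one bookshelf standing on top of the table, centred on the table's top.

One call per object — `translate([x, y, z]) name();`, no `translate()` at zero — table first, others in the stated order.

table();
translate([0, -2500, 0]) staircase();
translate([101, 244, 710]) bookshelf();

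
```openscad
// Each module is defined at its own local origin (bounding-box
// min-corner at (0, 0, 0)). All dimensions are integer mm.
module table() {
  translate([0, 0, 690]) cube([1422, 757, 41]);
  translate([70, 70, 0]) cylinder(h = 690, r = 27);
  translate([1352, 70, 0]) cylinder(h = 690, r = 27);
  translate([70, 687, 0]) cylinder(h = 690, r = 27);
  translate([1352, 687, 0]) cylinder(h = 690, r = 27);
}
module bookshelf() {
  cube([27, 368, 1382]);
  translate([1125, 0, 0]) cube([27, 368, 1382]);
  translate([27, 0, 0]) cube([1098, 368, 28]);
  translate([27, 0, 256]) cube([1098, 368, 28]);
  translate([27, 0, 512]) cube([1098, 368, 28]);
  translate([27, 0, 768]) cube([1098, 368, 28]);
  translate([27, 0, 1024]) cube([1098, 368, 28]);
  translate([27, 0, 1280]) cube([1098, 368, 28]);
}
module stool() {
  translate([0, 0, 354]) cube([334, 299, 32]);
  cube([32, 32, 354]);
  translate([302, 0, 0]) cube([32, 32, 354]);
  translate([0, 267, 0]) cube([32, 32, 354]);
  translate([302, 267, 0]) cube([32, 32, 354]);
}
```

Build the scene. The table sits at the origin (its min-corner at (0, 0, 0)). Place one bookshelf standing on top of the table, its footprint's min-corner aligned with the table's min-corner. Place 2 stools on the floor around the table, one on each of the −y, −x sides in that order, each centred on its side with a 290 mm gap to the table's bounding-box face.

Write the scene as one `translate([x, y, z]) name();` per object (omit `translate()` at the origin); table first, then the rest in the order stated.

table();
translate([0, 0, 731]) bookshelf();
translate([544, -589, 0]) stool();
translate([-624, 229, 0]) stool();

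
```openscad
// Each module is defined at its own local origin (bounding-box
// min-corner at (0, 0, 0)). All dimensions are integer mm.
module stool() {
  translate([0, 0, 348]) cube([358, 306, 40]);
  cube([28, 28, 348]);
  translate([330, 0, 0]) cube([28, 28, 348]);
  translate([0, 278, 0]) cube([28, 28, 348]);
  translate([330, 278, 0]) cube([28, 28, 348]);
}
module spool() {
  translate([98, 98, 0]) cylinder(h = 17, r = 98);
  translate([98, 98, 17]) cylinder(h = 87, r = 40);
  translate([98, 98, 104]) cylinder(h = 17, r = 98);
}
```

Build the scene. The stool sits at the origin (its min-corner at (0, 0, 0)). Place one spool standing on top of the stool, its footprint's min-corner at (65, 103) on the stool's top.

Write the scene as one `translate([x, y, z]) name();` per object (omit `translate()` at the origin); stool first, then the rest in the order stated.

stool();
translate([65, 103, 388]) spool();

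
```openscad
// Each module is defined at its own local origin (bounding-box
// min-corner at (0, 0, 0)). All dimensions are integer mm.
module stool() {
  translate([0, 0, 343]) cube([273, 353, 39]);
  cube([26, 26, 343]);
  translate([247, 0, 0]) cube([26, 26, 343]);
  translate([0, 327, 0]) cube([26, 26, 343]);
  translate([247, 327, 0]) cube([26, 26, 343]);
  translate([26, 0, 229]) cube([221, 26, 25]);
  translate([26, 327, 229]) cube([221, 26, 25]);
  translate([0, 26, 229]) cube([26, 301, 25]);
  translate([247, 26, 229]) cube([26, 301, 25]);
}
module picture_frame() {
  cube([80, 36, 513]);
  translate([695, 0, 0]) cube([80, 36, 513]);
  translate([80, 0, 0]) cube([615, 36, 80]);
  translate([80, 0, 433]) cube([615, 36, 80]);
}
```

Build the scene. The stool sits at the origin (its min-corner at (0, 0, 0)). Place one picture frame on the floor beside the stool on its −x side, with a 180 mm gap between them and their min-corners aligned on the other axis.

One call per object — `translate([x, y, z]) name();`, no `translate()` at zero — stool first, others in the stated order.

stool();
translate([-955, 0, 0]) picture_frame();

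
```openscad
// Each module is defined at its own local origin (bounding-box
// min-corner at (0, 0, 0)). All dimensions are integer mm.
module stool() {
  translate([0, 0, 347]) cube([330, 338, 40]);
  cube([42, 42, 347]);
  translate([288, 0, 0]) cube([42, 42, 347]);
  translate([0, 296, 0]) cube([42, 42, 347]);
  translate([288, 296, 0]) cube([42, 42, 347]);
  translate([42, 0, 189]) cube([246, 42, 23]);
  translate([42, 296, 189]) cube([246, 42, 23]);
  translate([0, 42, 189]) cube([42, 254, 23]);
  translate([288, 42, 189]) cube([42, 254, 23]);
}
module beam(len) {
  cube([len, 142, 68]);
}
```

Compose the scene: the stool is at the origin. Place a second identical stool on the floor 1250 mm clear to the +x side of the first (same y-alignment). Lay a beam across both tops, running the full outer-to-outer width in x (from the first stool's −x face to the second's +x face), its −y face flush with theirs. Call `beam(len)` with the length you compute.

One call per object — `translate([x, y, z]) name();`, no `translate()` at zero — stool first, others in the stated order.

stool();
translate([1580, 0, 0]) stool();
translate([0, 0, 387]) beam(1910);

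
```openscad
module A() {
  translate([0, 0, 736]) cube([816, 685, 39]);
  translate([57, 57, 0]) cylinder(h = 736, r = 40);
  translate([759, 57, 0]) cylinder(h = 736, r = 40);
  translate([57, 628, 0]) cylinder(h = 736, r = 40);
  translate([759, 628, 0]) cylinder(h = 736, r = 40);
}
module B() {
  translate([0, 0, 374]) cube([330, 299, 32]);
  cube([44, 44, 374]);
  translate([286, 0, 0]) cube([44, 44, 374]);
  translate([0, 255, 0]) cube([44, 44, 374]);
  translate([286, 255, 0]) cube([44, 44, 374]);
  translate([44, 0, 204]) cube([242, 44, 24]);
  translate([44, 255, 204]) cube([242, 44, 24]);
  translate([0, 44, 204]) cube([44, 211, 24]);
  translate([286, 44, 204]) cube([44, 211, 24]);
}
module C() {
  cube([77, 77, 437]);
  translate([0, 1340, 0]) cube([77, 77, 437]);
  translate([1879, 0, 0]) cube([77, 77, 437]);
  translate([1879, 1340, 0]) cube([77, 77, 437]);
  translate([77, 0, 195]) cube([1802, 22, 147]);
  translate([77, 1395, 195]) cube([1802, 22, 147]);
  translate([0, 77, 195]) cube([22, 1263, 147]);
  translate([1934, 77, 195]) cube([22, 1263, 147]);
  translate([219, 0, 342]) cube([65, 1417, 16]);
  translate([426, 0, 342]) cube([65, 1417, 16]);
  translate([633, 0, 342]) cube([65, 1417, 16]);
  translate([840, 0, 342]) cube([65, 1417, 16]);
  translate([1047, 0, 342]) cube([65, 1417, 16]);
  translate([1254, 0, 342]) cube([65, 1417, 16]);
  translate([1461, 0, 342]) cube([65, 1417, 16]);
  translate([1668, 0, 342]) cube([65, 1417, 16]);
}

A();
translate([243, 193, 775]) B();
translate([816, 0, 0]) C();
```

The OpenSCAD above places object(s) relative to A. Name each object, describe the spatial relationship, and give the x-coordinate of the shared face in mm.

A is a table. B is a stool. C is a bed frame. The stool is on top of the table, centred. The bed frame is against the table's +x side, with their −y faces flush. The x-coordinate of the shared face is 816 mm.

The table's +x face and the bed frame's −x face are both at x = 816 mm.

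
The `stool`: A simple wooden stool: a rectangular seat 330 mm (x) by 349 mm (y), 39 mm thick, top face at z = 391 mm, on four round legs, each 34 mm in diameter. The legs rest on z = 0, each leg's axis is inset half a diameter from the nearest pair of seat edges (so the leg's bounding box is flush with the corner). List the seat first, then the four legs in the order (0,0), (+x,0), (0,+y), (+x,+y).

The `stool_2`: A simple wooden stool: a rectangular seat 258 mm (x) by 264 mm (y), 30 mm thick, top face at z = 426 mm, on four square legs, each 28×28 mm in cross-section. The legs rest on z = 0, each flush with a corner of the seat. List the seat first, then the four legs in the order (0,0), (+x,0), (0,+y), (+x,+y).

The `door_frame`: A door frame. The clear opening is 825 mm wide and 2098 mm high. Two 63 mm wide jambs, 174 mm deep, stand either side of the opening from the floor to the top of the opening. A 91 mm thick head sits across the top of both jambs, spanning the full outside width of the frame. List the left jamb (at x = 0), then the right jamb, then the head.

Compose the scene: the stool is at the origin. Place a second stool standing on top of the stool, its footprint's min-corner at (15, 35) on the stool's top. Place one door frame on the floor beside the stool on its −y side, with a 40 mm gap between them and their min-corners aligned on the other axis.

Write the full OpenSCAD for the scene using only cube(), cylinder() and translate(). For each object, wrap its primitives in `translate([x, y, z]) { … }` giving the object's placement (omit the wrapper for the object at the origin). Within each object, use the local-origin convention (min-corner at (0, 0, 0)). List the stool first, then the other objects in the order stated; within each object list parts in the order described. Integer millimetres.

translate([0, 0, 352]) cube([330, 349, 39]);
translate([17, 17, 0]) cylinder(h = 352, r = 17);
translate([313, 17, 0]) cylinder(h = 352, r = 17);
translate([17, 332, 0]) cylinder(h = 352, r = 17);
translate([313, 332, 0]) cylinder(h = 352, r = 17);
translate([15, 35, 391]) {
  translate([0, 0, 396]) cube([258, 264, 30]);
  cube([28, 28, 396]);
  translate([230, 0, 0]) cube([28, 28, 396]);
  translate([0, 236, 0]) cube([28, 28, 396]);
  translate([230, 236, 0]) cube([28, 28, 396]);
}
translate([0, -214, 0]) {
  cube([63, 174, 2098]);
  translate([888, 0, 0]) cube([63, 174, 2098]);
  translate([0, 0, 2098]) cube([951, 174, 91]);
}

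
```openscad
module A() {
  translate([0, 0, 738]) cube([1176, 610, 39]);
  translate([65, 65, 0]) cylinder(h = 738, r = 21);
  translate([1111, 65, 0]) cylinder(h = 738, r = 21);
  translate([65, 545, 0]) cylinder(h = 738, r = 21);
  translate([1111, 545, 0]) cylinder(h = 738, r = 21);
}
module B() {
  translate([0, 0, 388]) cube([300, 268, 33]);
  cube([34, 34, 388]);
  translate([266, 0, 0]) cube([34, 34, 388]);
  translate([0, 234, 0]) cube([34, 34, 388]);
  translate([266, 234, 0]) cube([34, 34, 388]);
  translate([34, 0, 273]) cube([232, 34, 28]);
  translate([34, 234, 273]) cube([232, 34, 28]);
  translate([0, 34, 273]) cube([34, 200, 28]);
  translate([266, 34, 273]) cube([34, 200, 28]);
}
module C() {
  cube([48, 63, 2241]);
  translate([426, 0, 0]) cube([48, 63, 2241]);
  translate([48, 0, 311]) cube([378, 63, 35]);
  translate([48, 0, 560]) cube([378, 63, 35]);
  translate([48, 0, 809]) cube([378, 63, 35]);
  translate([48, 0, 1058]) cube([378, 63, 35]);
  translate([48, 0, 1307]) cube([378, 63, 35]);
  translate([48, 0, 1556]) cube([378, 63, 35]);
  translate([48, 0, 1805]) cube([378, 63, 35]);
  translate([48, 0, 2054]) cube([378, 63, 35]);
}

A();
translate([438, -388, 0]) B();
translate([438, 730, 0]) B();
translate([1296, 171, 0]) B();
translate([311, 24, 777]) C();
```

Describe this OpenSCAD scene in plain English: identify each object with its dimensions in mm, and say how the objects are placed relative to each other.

A is a table with a 1176×610 mm rectangular top, 39 mm thick, top surface at z = 777 mm, supported by four round legs of 42 mm diameter, each leg's bounding box inset 44 mm from the nearest pair of top edges, running from the floor.

B is a four-legged stool. The seat is a 300×268×33 mm slab whose top surface is at z = 421 mm; four square legs, each 34×34 mm in cross-section, run from the floor (z = 0) to the underside of the seat, each flush with a corner of the seat. Four stretchers, 34 mm wide and 28 mm tall, connect adjacent legs with their undersides at z = 273 mm, each running between the inner faces of the legs it joins and aligned with the legs' outer faces on the other axis.

C is a wooden ladder with two side rails of 48×63 mm section and 2241 mm height, set 474 mm apart overall. Between them run 8 rectangular rungs (63 mm deep, 35 mm thick), front faces flush with the rails' −y face. The bottom of the first rung is 311 mm above the floor and each subsequent rung is 249 mm higher than the one below.

Three stools sit around the table at the −y, +y, +x sides. The ladder is on top of the table.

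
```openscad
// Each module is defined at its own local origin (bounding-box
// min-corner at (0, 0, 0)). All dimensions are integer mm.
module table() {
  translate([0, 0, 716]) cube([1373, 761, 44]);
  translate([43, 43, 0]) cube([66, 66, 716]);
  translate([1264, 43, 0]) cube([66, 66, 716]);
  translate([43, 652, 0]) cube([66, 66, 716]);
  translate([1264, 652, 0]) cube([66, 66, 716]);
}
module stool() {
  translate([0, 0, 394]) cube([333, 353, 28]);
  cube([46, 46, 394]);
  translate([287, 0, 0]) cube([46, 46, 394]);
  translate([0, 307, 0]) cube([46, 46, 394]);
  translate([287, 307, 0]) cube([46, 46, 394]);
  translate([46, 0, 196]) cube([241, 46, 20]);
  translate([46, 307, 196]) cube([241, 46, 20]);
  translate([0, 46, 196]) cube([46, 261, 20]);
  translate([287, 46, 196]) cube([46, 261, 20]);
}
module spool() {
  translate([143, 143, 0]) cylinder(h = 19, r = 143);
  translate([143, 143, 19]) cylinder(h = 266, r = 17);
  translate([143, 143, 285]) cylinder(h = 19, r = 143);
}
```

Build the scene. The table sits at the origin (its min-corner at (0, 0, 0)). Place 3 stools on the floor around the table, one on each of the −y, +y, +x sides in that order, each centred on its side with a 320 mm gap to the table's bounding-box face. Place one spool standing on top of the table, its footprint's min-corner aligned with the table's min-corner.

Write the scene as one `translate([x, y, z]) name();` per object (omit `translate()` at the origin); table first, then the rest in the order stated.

table();
translate([520, -673, 0]) stool();
translate([520, 1081, 0]) stool();
translate([1693, 204, 0]) stool();
translate([0, 0, 760]) spool();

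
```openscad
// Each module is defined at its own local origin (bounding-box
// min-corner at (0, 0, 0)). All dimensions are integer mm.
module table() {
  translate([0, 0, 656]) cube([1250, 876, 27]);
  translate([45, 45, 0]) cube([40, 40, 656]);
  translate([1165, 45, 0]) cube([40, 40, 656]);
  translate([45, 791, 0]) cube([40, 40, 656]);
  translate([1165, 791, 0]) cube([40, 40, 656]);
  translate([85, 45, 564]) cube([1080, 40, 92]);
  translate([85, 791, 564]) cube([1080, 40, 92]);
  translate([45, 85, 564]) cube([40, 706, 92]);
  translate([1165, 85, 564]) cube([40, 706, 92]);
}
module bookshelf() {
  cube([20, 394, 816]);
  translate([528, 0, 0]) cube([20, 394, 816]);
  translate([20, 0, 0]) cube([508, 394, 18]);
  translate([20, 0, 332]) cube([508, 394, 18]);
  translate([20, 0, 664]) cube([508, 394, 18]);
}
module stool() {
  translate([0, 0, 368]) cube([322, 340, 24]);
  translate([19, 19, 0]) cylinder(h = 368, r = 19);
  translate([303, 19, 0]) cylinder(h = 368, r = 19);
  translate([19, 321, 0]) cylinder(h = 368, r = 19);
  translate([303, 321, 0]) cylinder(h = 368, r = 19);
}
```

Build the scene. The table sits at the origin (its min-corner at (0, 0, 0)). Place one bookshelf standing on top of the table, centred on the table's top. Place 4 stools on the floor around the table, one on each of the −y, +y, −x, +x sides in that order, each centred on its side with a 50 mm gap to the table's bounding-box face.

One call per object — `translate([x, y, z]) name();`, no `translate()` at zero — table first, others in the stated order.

table();
translate([351, 241, 683]) bookshelf();
translate([464, -390, 0]) stool();
translate([464, 926, 0]) stool();
translate([-372, 268, 0]) stool();
translate([1300, 268, 0]) stool();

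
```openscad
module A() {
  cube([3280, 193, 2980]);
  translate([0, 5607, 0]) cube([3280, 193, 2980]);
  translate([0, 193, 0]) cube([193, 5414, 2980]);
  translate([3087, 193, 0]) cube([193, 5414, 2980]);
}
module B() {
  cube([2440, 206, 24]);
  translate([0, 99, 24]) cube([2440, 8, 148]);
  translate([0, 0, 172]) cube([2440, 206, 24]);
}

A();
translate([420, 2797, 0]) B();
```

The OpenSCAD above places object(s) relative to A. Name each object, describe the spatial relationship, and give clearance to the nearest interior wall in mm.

A is a house frame. B is an I-beam. The I-beam sits inside the house frame, centred. The clearance to the nearest interior wall is 227 mm.

Clearances: x = 227, y = 2604; minimum 227 mm.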